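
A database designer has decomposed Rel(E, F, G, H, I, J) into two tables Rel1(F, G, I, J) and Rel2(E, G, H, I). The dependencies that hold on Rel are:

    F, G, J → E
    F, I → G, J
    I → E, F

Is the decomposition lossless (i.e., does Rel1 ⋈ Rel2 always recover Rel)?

Yes

Common attributes: Rel1 ∩ Rel2 = {G, I}.
Closure of {G, I}: I → E, F applies, adding E, F; F, I → G, J applies, adding J. So (G, I)⁺ = {E, F, G, I, J}.
This closure contains every attribute of Rel1, so Rel1 ∩ Rel2 → Rel1. The join is lossless.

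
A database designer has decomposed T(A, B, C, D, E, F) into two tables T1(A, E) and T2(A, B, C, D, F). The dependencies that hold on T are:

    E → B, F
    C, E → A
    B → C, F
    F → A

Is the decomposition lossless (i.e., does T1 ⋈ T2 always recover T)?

Common attributes: T1 ∩ T2 = {A}.
No dependency enlarges {A}, so (A)⁺ = {A}.
The closure contains neither all of T1 = {A, E} nor all of T2 = {A, B, C, D, F}, so the common attributes are not a superkey of either fragment. The join is lossy.

No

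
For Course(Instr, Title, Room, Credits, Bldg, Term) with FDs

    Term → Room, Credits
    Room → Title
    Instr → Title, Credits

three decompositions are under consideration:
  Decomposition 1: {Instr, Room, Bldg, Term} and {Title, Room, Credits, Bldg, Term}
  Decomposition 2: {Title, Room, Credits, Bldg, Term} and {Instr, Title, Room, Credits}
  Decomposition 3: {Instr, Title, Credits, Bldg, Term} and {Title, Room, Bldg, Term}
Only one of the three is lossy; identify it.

Decomposition 2

Decomposition 1: common = {Room, Bldg, Term}, closure = {Title, Room, Credits, Bldg, Term} → lossless.
Decomposition 2: common = {Title, Room, Credits}, closure = {Title, Room, Credits} → lossy.
Decomposition 3: common = {Title, Bldg, Term}, closure = {Title, Room, Credits, Bldg, Term} → lossless.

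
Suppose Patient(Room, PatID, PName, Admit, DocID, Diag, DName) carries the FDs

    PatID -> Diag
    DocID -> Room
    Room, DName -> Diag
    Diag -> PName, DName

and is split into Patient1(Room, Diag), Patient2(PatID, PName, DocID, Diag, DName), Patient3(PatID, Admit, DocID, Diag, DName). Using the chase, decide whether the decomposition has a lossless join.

No

Chase test. Columns are Room, PatID, PName, Admit, DocID, Diag, DName; row i has aⱼ where attribute j ∈ Patienti, else bᵢⱼ.
Initial tableau (one row per fragment):
  row 1: a1 b12 b13 b14 b15 a6 b17
  row 2: b21 a2 a3 b24 a5 a6 a7
  row 3: b31 a2 b33 a4 a5 a6 a7
Rows 2 and 3 agree on DocID; apply DocID→Room and equate their Room entries.
Rows 1 and 2 agree on Diag; apply Diag→PName, DName and equate their PName, DName entries.
Rows 1 and 3 agree on Diag; apply Diag→PName, DName and equate their PName, DName entries.
No row becomes fully distinguished — the join is lossy.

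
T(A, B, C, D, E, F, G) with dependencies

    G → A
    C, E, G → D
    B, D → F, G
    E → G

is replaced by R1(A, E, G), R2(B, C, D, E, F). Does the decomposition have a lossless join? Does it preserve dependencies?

lossless but not dependency-preserving

Lossless test: (E)⁺ = {A, E, G}, which contains all of one fragment — lossless.
Dependency preservation: the restricted closure of {B, D} across the fragments never reaches {F, G}, so B, D → F, G cannot be enforced without a join — not preserved.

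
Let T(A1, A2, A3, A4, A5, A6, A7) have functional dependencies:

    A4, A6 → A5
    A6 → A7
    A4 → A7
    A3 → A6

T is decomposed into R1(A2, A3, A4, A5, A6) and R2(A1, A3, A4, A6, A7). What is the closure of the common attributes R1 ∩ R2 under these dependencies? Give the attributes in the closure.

R1 ∩ R2 = {A3, A4, A6}.
A4, A6 → A5 applies, adding A5
A6 → A7 applies, adding A7
Closure: {A3, A4, A5, A6, A7}.

A3, A4, A5, A6, A7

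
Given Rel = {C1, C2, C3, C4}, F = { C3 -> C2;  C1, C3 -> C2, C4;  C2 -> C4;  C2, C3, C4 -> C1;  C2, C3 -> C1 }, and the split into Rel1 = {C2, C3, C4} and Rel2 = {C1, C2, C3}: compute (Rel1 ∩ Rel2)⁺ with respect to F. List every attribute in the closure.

Rel1 ∩ Rel2 = {C2, C3}.
C2 → C4 applies, adding C4
C2, C3, C4 → C1 applies, adding C1
Closure: {C1, C2, C3, C4}.

C1, C2, C3, C4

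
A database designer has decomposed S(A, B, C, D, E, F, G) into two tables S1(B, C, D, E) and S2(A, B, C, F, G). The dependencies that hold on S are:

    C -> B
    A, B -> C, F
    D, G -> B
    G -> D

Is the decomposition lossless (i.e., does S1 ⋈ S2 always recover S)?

Common attributes: S1 ∩ S2 = {B, C}.
No dependency enlarges {B, C}, so (B, C)⁺ = {B, C}.
The closure contains neither all of S1 = {B, C, D, E} nor all of S2 = {A, B, C, F, G}, so the common attributes are not a superkey of either fragment. The join is lossy.

No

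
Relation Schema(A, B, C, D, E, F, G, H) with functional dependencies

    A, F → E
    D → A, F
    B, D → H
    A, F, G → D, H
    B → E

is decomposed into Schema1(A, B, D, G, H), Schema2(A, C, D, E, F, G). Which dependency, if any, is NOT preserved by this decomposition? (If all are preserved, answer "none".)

B → E

Check B → E: no single fragment contains all of {B, E}, and the restricted closure of {B} across the fragments never reaches {E}.
A, F → E is preserved.
D → A, F is preserved.
B, D → H is preserved.
A, F, G → D, H is preserved.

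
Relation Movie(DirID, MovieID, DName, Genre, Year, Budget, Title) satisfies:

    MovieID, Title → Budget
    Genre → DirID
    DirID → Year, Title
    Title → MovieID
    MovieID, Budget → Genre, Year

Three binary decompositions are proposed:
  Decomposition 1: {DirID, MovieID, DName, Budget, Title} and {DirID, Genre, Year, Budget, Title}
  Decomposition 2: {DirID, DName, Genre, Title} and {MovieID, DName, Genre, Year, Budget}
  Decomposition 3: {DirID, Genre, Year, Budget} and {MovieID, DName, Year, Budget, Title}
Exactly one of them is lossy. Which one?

Decomposition 3

Decomposition 1: common = {DirID, Budget, Title}, closure = {DirID, MovieID, Genre, Year, Budget, Title} → lossless.
Decomposition 2: common = {DName, Genre}, closure = {DirID, MovieID, DName, Genre, Year, Budget, Title} → lossless.
Decomposition 3: common = {Year, Budget}, closure = {Year, Budget} → lossy.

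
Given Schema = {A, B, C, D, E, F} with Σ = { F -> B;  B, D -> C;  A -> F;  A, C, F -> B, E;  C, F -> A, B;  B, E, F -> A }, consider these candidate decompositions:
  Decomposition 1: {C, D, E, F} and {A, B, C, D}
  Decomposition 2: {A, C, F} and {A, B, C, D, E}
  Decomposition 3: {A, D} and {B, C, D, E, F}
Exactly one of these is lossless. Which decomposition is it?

Decomposition 1: common = {C, D}, closure = {C, D} → lossy.
Decomposition 2: common = {A, C}, closure = {A, B, C, E, F} → lossless.
Decomposition 3: common = {D}, closure = {D} → lossy.

Decomposition 2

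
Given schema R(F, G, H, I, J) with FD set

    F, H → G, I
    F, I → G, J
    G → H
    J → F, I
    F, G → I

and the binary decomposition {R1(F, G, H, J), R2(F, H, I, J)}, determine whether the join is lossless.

Common attributes: R1 ∩ R2 = {F, H, J}.
Closure of {F, H, J}: F, H → G, I applies, adding G, I. So (F, H, J)⁺ = {F, G, H, I, J}.
This closure contains every attribute of R1, so R1 ∩ R2 → R1. The join is lossless.

Yes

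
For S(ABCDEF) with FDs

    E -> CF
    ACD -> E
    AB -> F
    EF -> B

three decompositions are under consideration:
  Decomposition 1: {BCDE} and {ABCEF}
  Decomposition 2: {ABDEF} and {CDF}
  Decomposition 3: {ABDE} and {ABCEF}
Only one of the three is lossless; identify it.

Decomposition 3

Decomposition 1: common = {BCE}, closure = {BCEF} → lossy.
Decomposition 2: common = {DF}, closure = {DF} → lossy.
Decomposition 3: common = {ABE}, closure = {ABCEF} → lossless.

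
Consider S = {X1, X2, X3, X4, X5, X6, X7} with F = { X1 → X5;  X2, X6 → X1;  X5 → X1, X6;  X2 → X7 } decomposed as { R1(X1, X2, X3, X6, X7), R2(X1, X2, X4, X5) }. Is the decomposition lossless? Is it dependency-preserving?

lossy but dependency-preserving

Lossless test: (X1, X2)⁺ = {X1, X2, X5, X6, X7}, which is a superkey of neither fragment — lossy.
Dependency preservation: X5 → X1, X6 is not contained in any single fragment, but the restricted closure of its left-hand side across the fragments still reaches the right-hand side; the remaining FDs each lie inside some fragment. All dependencies are preserved.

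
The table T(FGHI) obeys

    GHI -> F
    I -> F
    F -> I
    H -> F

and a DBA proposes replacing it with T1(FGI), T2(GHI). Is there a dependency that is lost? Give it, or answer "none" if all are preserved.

none

GHI → F: restricted closure across fragments reaches F.
I → F lies within T1.
F → I lies within T1.
H → F: restricted closure across fragments reaches F.
Every dependency is enforceable on the fragments, so the decomposition is dependency-preserving.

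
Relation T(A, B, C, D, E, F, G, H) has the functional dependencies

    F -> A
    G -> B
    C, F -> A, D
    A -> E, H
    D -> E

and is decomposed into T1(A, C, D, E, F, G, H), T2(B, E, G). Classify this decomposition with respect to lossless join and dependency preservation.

Lossless test: (E, G)⁺ = {B, E, G}, which contains all of one fragment — lossless.
Dependency preservation: every FD's attributes lie within a single fragment, so each can be enforced locally — preserved.

lossless and dependency-preserving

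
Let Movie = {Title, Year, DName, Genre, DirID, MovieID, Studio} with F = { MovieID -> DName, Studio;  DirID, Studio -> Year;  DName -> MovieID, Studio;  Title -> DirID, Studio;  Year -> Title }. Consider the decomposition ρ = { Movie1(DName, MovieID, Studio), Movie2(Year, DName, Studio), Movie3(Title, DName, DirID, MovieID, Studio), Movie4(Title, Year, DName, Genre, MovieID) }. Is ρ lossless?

Yes

Chase test. Columns are Title, Year, DName, Genre, DirID, MovieID, Studio; row i has aⱼ where attribute j ∈ Moviei, else bᵢⱼ.
Initial tableau (one row per fragment):
  row 1: b11 b12 a3 b14 b15 a6 a7
  row 2: b21 a2 a3 b24 b25 b26 a7
  row 3: a1 b32 a3 b34 a5 a6 a7
  row 4: a1 a2 a3 a4 b45 a6 b47
Rows 1 and 4 agree on MovieID; apply MovieID→DName, Studio and equate their DName, Studio entries.
Rows 1 and 2 agree on DName; apply DName→MovieID, Studio and equate their MovieID, Studio entries.
Rows 3 and 4 agree on Title; apply Title→DirID, Studio and equate their DirID, Studio entries.
Rows 2 and 4 agree on Year; apply Year→Title and equate their Title entries.
Rows 3 and 4 agree on DirID, Studio; apply DirID, Studio→Year and equate their Year entries.
Rows 2 and 3 agree on Title; apply Title→DirID, Studio and equate their DirID, Studio entries.
Row 4 is now all distinguished symbols — the join is lossless.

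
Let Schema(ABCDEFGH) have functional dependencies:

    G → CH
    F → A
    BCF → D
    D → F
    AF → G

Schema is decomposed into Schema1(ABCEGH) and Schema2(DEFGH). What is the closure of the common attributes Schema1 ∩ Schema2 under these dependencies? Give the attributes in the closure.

Schema1 ∩ Schema2 = {EGH}.
G → CH applies, adding C
Closure: {CEGH}.

CEGH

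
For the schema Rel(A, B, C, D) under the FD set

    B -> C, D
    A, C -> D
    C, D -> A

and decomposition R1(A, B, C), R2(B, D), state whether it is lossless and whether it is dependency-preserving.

Lossless test: (B)⁺ = {A, B, C, D}, which contains all of one fragment — lossless.
Dependency preservation: the restricted closure of {A, C} across the fragments never reaches {D}, so A, C → D cannot be enforced without a join — not preserved.

lossless but not dependency-preserving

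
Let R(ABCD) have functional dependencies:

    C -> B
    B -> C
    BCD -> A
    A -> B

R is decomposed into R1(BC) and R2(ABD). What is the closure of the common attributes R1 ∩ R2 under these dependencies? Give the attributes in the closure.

R1 ∩ R2 = {B}.
B → C applies, adding C
Closure: {BC}.

BC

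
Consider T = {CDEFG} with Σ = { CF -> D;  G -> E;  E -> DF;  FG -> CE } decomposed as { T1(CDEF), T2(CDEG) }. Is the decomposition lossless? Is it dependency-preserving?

lossless and dependency-preserving

Lossless test: (CDE)⁺ = {CDEF}, which contains all of one fragment — lossless.
Dependency preservation: FG → CE is not contained in any single fragment, but the restricted closure of its left-hand side across the fragments still reaches the right-hand side; the remaining FDs each lie inside some fragment. All dependencies are preserved.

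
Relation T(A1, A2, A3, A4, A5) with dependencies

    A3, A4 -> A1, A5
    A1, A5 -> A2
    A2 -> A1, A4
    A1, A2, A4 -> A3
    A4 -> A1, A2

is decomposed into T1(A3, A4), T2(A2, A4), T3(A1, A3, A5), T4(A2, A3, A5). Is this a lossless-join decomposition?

No

Chase test. Columns are A1, A2, A3, A4, A5; row i has aⱼ where attribute j ∈ Ti, else bᵢⱼ.
Initial tableau (one row per fragment):
  row 1: b11 b12 a3 a4 b15
  row 2: b21 a2 b23 a4 b25
  row 3: a1 b32 a3 b34 a5
  row 4: b41 a2 a3 b44 a5
Rows 2 and 4 agree on A2; apply A2→A1, A4 and equate their A1, A4 entries.
Rows 2 and 4 agree on A1, A2, A4; apply A1, A2, A4→A3 and equate their A3 entries.
Rows 1 and 2 agree on A4; apply A4→A1, A2 and equate their A1, A2 entries.
Rows 1 and 2 agree on A3, A4; apply A3, A4→A1, A5 and equate their A1, A5 entries.
Rows 1 and 4 agree on A3, A4; apply A3, A4→A1, A5 and equate their A1, A5 entries.
No row becomes fully distinguished — the join is lossy.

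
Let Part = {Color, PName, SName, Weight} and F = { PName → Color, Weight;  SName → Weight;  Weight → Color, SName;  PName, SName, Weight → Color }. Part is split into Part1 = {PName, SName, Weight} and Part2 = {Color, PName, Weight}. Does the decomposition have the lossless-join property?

Yes

Common attributes: Part1 ∩ Part2 = {PName, Weight}.
Closure of {PName, Weight}: PName → Color, Weight applies, adding Color; Weight → Color, SName applies, adding SName. So (PName, Weight)⁺ = {Color, PName, SName, Weight}.
This closure contains every attribute of Part1, so Part1 ∩ Part2 → Part1. The join is lossless.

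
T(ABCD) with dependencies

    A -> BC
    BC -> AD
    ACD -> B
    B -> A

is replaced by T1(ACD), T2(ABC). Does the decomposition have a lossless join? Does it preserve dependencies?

Lossless test: (AC)⁺ = {ABCD}, which contains all of one fragment — lossless.
Dependency preservation: BC → AD; ACD → B are not contained in any single fragment, but the restricted closure of each left-hand side across the fragments still reaches the right-hand side; the remaining FDs each lie inside some fragment. All dependencies are preserved.

lossless and dependency-preserving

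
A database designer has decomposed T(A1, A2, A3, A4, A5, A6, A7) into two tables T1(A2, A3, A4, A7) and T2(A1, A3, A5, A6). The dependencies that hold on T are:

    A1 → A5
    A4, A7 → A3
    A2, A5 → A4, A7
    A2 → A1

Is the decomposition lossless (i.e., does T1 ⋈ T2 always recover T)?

Common attributes: T1 ∩ T2 = {A3}.
No dependency enlarges {A3}, so (A3)⁺ = {A3}.
The closure contains neither all of T1 = {A2, A3, A4, A7} nor all of T2 = {A1, A3, A5, A6}, so the common attributes are not a superkey of either fragment. The join is lossy.

No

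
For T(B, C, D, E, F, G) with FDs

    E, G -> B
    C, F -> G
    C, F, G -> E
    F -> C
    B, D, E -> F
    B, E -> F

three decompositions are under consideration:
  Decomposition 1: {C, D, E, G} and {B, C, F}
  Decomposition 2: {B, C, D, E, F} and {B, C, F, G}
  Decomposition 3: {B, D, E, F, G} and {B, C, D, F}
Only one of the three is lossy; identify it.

Decomposition 1

Decomposition 1: common = {C}, closure = {C} → lossy.
Decomposition 2: common = {B, C, F}, closure = {B, C, E, F, G} → lossless.
Decomposition 3: common = {B, D, F}, closure = {B, C, D, E, F, G} → lossless.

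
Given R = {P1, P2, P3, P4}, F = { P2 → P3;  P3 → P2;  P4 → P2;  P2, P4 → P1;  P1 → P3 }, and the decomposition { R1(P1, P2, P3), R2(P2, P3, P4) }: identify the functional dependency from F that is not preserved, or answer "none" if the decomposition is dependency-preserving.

P2, P4 → P1

Check P2, P4 → P1: no single fragment contains all of {P1, P2, P4}, and the restricted closure of {P2, P4} across the fragments never reaches {P1}.
P2 → P3 is preserved.
P3 → P2 is preserved.
P4 → P2 is preserved.
P1 → P3 is preserved.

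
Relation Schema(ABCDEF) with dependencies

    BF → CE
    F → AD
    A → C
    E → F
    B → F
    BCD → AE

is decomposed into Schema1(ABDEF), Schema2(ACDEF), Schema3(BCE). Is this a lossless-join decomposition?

Yes

Chase test. Columns are ABCDEF; row i has aⱼ where attribute j ∈ Schemai, else bᵢⱼ.
Initial tableau (one row per fragment):
  row 1: a1 a2 b13 a4 a5 a6
  row 2: a1 b22 a3 a4 a5 a6
  row 3: b31 a2 a3 b34 a5 b36
Rows 1 and 2 agree on A; apply A→C and equate their C entries.
Rows 1 and 3 agree on E; apply E→F and equate their F entries.
Rows 1 and 3 agree on F; apply F→AD and equate their AD entries.
Row 1 is now all distinguished symbols — the join is lossless.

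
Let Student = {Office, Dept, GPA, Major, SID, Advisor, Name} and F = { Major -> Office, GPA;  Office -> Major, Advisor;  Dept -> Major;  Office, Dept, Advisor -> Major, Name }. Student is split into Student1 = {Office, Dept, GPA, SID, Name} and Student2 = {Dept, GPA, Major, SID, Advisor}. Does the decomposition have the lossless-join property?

Common attributes: Student1 ∩ Student2 = {Dept, GPA, SID}.
Closure of {Dept, GPA, SID}: Dept → Major applies, adding Major; Major → Office, GPA applies, adding Office; Office → Major, Advisor applies, adding Advisor; Office, Dept, Advisor → Major, Name applies, adding Name. So (Dept, GPA, SID)⁺ = {Office, Dept, GPA, Major, SID, Advisor, Name}.
This closure contains every attribute of Student1, so Student1 ∩ Student2 → Student1. The join is lossless.

Yes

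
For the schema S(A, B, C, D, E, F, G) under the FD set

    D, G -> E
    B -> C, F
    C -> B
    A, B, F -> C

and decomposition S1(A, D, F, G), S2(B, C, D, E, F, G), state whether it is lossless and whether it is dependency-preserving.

Lossless test: (D, F, G)⁺ = {D, E, F, G}, which is a superkey of neither fragment — lossy.
Dependency preservation: A, B, F → C is not contained in any single fragment, but the restricted closure of its left-hand side across the fragments still reaches the right-hand side; the remaining FDs each lie inside some fragment. All dependencies are preserved.

lossy but dependency-preserving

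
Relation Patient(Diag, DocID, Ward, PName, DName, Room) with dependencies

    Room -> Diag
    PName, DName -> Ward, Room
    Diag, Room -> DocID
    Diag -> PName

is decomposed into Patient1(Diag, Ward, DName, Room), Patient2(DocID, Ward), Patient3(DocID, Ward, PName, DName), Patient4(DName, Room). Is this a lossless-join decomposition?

No

Chase test. Columns are Diag, DocID, Ward, PName, DName, Room; row i has aⱼ where attribute j ∈ Patienti, else bᵢⱼ.
Initial tableau (one row per fragment):
  row 1: a1 b12 a3 b14 a5 a6
  row 2: b21 a2 a3 b24 b25 b26
  row 3: b31 a2 a3 a4 a5 b36
  row 4: b41 b42 b43 b44 a5 a6
Rows 1 and 4 agree on Room; apply Room→Diag and equate their Diag entries.
Rows 1 and 4 agree on Diag, Room; apply Diag, Room→DocID and equate their DocID entries.
Rows 1 and 4 agree on Diag; apply Diag→PName and equate their PName entries.
Rows 1 and 4 agree on PName, DName; apply PName, DName→Ward, Room and equate their Ward, Room entries.
No row becomes fully distinguished — the join is lossy.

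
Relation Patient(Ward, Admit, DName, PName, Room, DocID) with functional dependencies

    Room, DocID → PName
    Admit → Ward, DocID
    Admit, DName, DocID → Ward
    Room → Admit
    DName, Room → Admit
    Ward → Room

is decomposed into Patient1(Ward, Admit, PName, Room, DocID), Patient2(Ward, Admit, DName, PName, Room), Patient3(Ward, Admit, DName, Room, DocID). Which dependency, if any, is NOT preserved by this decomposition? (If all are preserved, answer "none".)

none

Room, DocID → PName lies within Patient1.
Admit → Ward, DocID lies within Patient1.
Admit, DName, DocID → Ward lies within Patient3.
Room → Admit lies within Patient1.
DName, Room → Admit lies within Patient2.
Ward → Room lies within Patient1.
Every dependency is enforceable on the fragments, so the decomposition is dependency-preserving.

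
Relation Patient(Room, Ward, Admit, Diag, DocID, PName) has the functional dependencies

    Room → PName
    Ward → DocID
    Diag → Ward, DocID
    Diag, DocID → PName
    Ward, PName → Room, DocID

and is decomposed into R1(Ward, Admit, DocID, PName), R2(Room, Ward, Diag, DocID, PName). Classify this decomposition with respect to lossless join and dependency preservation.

Lossless test: (Ward, DocID, PName)⁺ = {Room, Ward, DocID, PName}, which is a superkey of neither fragment — lossy.
Dependency preservation: every FD's attributes lie within a single fragment, so each can be enforced locally — preserved.

lossy but dependency-preserving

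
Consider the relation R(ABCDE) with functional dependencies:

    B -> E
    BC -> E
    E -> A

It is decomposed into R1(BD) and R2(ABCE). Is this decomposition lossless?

Common attributes: R1 ∩ R2 = {B}.
Closure of {B}: B → E applies, adding E; E → A applies, adding A. So (B)⁺ = {ABE}.
The closure contains neither all of R1 = {BD} nor all of R2 = {ABCE}, so the common attributes are not a superkey of either fragment. The join is lossy.

No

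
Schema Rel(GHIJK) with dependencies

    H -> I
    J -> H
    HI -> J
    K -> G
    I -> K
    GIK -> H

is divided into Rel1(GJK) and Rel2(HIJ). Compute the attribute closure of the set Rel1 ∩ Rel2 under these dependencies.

GHIJK

Rel1 ∩ Rel2 = {J}.
J → H applies, adding H
H → I applies, adding I
I → K applies, adding K
K → G applies, adding G
Closure: {GHIJK}.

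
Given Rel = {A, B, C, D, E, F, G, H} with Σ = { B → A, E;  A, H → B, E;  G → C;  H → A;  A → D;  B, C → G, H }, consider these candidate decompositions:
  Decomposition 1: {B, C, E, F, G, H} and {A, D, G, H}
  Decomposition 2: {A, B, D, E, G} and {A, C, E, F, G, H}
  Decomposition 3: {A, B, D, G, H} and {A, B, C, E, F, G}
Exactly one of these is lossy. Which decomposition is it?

Decomposition 1: common = {G, H}, closure = {A, B, C, D, E, G, H} → lossless.
Decomposition 2: common = {A, E, G}, closure = {A, C, D, E, G} → lossy.
Decomposition 3: common = {A, B, G}, closure = {A, B, C, D, E, G, H} → lossless.

Decomposition 2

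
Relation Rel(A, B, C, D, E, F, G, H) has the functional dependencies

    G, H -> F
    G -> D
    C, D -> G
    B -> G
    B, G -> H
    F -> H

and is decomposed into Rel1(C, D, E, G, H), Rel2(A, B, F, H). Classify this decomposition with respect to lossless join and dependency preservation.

lossy and not dependency-preserving

Lossless test: (H)⁺ = {H}, which is a superkey of neither fragment — lossy.
Dependency preservation: the restricted closure of {G, H} across the fragments never reaches {F}, so G, H → F cannot be enforced without a join — not preserved.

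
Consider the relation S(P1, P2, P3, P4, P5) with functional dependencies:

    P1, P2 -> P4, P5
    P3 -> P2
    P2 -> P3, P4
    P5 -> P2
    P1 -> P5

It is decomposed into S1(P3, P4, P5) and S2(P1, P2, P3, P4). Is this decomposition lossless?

No

Common attributes: S1 ∩ S2 = {P3, P4}.
Closure of {P3, P4}: P3 → P2 applies, adding P2. So (P3, P4)⁺ = {P2, P3, P4}.
The closure contains neither all of S1 = {P3, P4, P5} nor all of S2 = {P1, P2, P3, P4}, so the common attributes are not a superkey of either fragment. The join is lossy.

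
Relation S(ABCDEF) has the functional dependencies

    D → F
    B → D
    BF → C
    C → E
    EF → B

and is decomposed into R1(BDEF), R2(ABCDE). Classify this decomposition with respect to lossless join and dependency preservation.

lossless and dependency-preserving

Lossless test: (BDE)⁺ = {BCDEF}, which contains all of one fragment — lossless.
Dependency preservation: BF → C is not contained in any single fragment, but the restricted closure of its left-hand side across the fragments still reaches the right-hand side; the remaining FDs each lie inside some fragment. All dependencies are preserved.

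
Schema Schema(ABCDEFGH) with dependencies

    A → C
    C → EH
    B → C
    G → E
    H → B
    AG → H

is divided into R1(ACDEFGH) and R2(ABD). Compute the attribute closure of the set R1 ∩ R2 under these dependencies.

R1 ∩ R2 = {AD}.
A → C applies, adding C
C → EH applies, adding EH
H → B applies, adding B
Closure: {ABCDEH}.

ABCDEH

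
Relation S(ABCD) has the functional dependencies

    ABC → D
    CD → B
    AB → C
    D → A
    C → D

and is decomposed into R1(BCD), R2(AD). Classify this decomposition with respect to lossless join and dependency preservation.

Lossless test: (D)⁺ = {AD}, which contains all of one fragment — lossless.
Dependency preservation: the restricted closure of {AB} across the fragments never reaches {C}, so AB → C cannot be enforced without a join — not preserved.

lossless but not dependency-preserving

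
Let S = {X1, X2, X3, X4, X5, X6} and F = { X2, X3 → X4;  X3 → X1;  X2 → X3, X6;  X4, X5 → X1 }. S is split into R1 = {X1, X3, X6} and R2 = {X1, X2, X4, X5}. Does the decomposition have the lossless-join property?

Common attributes: R1 ∩ R2 = {X1}.
No dependency enlarges {X1}, so (X1)⁺ = {X1}.
The closure contains neither all of R1 = {X1, X3, X6} nor all of R2 = {X1, X2, X4, X5}, so the common attributes are not a superkey of either fragment. The join is lossy.

No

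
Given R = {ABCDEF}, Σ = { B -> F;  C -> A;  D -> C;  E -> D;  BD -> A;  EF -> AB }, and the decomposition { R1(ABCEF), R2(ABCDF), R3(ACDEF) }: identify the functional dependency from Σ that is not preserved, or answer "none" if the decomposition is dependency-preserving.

none

B → F lies within R1.
C → A lies within R1.
D → C lies within R2.
E → D lies within R3.
BD → A lies within R2.
EF → AB lies within R1.
Every dependency is enforceable on the fragments, so the decomposition is dependency-preserving.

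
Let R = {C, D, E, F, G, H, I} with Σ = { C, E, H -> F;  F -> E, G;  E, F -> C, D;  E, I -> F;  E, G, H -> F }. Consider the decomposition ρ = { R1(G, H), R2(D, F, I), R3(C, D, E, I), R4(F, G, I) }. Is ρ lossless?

No

Chase test. Columns are C, D, E, F, G, H, I; row i has aⱼ where attribute j ∈ Ri, else bᵢⱼ.
Initial tableau (one row per fragment):
  row 1: b11 b12 b13 b14 a5 a6 b17
  row 2: b21 a2 b23 a4 b25 b26 a7
  row 3: a1 a2 a3 b34 b35 b36 a7
  row 4: b41 b42 b43 a4 a5 b46 a7
Rows 2 and 4 agree on F; apply F→E, G and equate their E, G entries.
Rows 2 and 4 agree on E, F; apply E, F→C, D and equate their C, D entries.
No row becomes fully distinguished — the join is lossy.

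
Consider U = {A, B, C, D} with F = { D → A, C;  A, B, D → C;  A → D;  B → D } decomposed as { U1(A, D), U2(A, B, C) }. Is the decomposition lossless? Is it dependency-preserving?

Lossless test: (A)⁺ = {A, C, D}, which contains all of one fragment — lossless.
Dependency preservation: D → A, C; A, B, D → C; B → D are not contained in any single fragment, but the restricted closure of each left-hand side across the fragments still reaches the right-hand side; the remaining FDs each lie inside some fragment. All dependencies are preserved.

lossless and dependency-preserving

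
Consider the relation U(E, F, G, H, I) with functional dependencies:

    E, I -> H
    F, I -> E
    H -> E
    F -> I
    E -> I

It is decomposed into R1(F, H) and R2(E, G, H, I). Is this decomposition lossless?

No

Common attributes: R1 ∩ R2 = {H}.
Closure of {H}: H → E applies, adding E; E → I applies, adding I. So (H)⁺ = {E, H, I}.
The closure contains neither all of R1 = {F, H} nor all of R2 = {E, G, H, I}, so the common attributes are not a superkey of either fragment. The join is lossy.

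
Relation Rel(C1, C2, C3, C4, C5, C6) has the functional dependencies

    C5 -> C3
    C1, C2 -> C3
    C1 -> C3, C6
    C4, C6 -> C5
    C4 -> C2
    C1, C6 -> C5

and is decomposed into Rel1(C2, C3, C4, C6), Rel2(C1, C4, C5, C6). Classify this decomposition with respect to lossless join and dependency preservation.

Lossless test: (C4, C6)⁺ = {C2, C3, C4, C5, C6}, which contains all of one fragment — lossless.
Dependency preservation: the restricted closure of {C5} across the fragments never reaches {C3}, so C5 → C3 cannot be enforced without a join — not preserved.

lossless but not dependency-preserving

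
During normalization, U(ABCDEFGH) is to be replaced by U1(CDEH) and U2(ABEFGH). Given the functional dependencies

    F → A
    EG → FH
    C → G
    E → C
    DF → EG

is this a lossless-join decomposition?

No

Common attributes: U1 ∩ U2 = {EH}.
Closure of {EH}: E → C applies, adding C; C → G applies, adding G; EG → FH applies, adding F; F → A applies, adding A. So (EH)⁺ = {ACEFGH}.
The closure contains neither all of U1 = {CDEH} nor all of U2 = {ABEFGH}, so the common attributes are not a superkey of either fragment. The join is lossy.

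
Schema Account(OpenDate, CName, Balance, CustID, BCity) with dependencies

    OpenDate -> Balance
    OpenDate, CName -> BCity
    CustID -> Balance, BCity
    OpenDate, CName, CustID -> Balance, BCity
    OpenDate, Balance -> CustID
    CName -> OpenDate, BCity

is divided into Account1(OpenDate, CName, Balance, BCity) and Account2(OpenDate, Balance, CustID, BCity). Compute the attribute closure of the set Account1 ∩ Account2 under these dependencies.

Account1 ∩ Account2 = {OpenDate, Balance, BCity}.
OpenDate, Balance → CustID applies, adding CustID
Closure: {OpenDate, Balance, CustID, BCity}.

OpenDate, Balance, CustID, BCity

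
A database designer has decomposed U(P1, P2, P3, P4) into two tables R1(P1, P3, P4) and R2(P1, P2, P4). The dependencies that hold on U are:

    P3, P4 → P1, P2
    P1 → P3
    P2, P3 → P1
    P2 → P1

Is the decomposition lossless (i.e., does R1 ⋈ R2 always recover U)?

Common attributes: R1 ∩ R2 = {P1, P4}.
Closure of {P1, P4}: P1 → P3 applies, adding P3; P3, P4 → P1, P2 applies, adding P2. So (P1, P4)⁺ = {P1, P2, P3, P4}.
This closure contains every attribute of R1, so R1 ∩ R2 → R1. The join is lossless.

Yes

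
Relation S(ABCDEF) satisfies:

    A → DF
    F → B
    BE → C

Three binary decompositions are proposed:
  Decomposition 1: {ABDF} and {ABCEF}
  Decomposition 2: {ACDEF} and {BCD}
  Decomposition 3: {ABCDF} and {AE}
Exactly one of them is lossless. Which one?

Decomposition 1

Decomposition 1: common = {ABF}, closure = {ABDF} → lossless.
Decomposition 2: common = {CD}, closure = {CD} → lossy.
Decomposition 3: common = {A}, closure = {ABDF} → lossy.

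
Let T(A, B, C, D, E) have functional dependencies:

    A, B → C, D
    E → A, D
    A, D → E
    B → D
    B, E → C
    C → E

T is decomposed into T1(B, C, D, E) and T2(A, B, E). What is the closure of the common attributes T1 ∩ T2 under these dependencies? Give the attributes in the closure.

A, B, C, D, E

T1 ∩ T2 = {B, E}.
E → A, D applies, adding A, D
B, E → C applies, adding C
Closure: {A, B, C, D, E}.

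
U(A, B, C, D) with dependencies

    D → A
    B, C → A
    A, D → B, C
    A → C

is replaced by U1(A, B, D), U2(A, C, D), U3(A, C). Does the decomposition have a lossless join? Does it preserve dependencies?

Lossless test (chase): Rows 1 and 2 agree on A, D; apply A, D→B, C and equate their B, C entries. Row 1 is now all distinguished symbols — the join is lossless.
Dependency preservation: the restricted closure of {B, C} across the fragments never reaches {A}, so B, C → A cannot be enforced without a join — not preserved.

lossless but not dependency-preserving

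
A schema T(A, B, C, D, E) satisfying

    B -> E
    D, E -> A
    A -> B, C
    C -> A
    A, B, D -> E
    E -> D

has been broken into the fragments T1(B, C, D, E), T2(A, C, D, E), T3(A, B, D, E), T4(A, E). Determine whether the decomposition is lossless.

Chase test. Columns are A, B, C, D, E; row i has aⱼ where attribute j ∈ Ti, else bᵢⱼ.
Initial tableau (one row per fragment):
  row 1: b11 a2 a3 a4 a5
  row 2: a1 b22 a3 a4 a5
  row 3: a1 a2 b33 a4 a5
  row 4: a1 b42 b43 b44 a5
Rows 1 and 2 agree on D, E; apply D, E→A and equate their A entries.
Rows 1 and 2 agree on A; apply A→B, C and equate their B, C entries.
Rows 1 and 3 agree on A; apply A→B, C and equate their B, C entries.
Rows 1 and 4 agree on A; apply A→B, C and equate their B, C entries.
Rows 1 and 4 agree on E; apply E→D and equate their D entries.
Row 1 is now all distinguished symbols — the join is lossless.

Yes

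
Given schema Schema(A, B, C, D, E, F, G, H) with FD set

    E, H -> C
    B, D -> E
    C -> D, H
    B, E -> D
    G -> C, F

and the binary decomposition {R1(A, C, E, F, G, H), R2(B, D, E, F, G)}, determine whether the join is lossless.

No

Common attributes: R1 ∩ R2 = {E, F, G}.
Closure of {E, F, G}: G → C, F applies, adding C; C → D, H applies, adding D, H. So (E, F, G)⁺ = {C, D, E, F, G, H}.
The closure contains neither all of R1 = {A, C, E, F, G, H} nor all of R2 = {B, D, E, F, G}, so the common attributes are not a superkey of either fragment. The join is lossy.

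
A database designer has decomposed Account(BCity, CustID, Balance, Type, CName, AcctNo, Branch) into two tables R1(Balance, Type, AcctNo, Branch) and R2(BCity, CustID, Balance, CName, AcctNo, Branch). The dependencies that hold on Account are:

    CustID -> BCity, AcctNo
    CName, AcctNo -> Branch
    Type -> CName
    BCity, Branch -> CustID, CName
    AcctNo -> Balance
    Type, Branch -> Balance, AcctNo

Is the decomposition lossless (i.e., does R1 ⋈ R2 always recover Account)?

No

Common attributes: R1 ∩ R2 = {Balance, AcctNo, Branch}.
No dependency enlarges {Balance, AcctNo, Branch}, so (Balance, AcctNo, Branch)⁺ = {Balance, AcctNo, Branch}.
The closure contains neither all of R1 = {Balance, Type, AcctNo, Branch} nor all of R2 = {BCity, CustID, Balance, CName, AcctNo, Branch}, so the common attributes are not a superkey of either fragment. The join is lossy.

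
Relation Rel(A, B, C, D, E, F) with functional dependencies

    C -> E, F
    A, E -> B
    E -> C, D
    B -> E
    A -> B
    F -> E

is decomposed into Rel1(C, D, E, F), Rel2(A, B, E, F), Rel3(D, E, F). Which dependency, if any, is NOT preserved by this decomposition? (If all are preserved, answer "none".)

none

C → E, F lies within Rel1.
A, E → B lies within Rel2.
E → C, D lies within Rel1.
B → E lies within Rel2.
A → B lies within Rel2.
F → E lies within Rel1.
Every dependency is enforceable on the fragments, so the decomposition is dependency-preserving.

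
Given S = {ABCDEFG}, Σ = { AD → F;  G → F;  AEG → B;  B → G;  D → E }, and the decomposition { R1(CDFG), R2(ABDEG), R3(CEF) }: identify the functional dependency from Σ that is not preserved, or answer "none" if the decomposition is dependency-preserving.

AD → F

Check AD → F: no single fragment contains all of {ADF}, and the restricted closure of {AD} across the fragments never reaches {F}.
G → F is preserved.
AEG → B is preserved.
B → G is preserved.
D → E is preserved.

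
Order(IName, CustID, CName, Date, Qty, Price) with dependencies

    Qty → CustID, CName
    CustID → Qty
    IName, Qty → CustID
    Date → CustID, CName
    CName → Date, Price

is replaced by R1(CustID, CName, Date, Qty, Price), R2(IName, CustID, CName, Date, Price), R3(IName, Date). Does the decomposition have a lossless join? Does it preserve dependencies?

Lossless test (chase): Rows 1 and 2 agree on CustID; apply CustID→Qty and equate their Qty entries. Rows 1 and 3 agree on Date; apply Date→CustID, CName and equate their CustID, CName entries. Rows 1 and 3 agree on CName; apply CName→Date, Price and equate their Date, Price entries. Rows 1 and 3 agree on CustID; apply CustID→Qty and equate their Qty entries. Row 2 is now all distinguished symbols — the join is lossless.
Dependency preservation: IName, Qty → CustID is not contained in any single fragment, but the restricted closure of its left-hand side across the fragments still reaches the right-hand side; the remaining FDs each lie inside some fragment. All dependencies are preserved.

lossless and dependency-preserving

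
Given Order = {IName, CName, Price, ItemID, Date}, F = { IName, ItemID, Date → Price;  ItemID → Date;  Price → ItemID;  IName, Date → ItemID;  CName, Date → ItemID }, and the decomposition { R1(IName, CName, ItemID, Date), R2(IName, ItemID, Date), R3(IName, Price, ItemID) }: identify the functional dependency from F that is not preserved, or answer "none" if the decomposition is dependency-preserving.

IName, ItemID, Date → Price: restricted closure across fragments reaches Price.
ItemID → Date lies within R1.
Price → ItemID lies within R3.
IName, Date → ItemID lies within R1.
CName, Date → ItemID lies within R1.
Every dependency is enforceable on the fragments, so the decomposition is dependency-preserving.

none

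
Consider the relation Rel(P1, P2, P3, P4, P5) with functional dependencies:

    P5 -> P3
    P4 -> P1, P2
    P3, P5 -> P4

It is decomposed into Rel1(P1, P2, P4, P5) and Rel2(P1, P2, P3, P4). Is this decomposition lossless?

Common attributes: Rel1 ∩ Rel2 = {P1, P2, P4}.
No dependency enlarges {P1, P2, P4}, so (P1, P2, P4)⁺ = {P1, P2, P4}.
The closure contains neither all of Rel1 = {P1, P2, P4, P5} nor all of Rel2 = {P1, P2, P3, P4}, so the common attributes are not a superkey of either fragment. The join is lossy.

No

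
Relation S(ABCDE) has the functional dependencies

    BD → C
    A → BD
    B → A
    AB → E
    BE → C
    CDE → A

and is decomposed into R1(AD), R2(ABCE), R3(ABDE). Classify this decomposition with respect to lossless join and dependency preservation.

lossless but not dependency-preserving

Lossless test (chase): Rows 1 and 2 agree on A; apply A→BD and equate their BD entries. Rows 1 and 2 agree on AB; apply AB→E and equate their E entries. Rows 1 and 2 agree on BE; apply BE→C and equate their C entries. Rows 1 and 3 agree on BE; apply BE→C and equate their C entries. Row 1 is now all distinguished symbols — the join is lossless.
Dependency preservation: the restricted closure of {CDE} across the fragments never reaches {A}, so CDE → A cannot be enforced without a join — not preserved.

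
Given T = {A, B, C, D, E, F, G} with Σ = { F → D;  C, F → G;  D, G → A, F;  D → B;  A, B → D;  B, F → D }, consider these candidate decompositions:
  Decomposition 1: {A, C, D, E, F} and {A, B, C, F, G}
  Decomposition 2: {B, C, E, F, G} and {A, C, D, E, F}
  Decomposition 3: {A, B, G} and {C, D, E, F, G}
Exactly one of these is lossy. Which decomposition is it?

Decomposition 3

Decomposition 1: common = {A, C, F}, closure = {A, B, C, D, F, G} → lossless.
Decomposition 2: common = {C, E, F}, closure = {A, B, C, D, E, F, G} → lossless.
Decomposition 3: common = {G}, closure = {G} → lossy.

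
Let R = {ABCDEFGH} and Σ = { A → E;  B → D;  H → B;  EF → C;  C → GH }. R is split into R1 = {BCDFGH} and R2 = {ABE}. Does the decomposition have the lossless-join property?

No

Common attributes: R1 ∩ R2 = {B}.
Closure of {B}: B → D applies, adding D. So (B)⁺ = {BD}.
The closure contains neither all of R1 = {BCDFGH} nor all of R2 = {ABE}, so the common attributes are not a superkey of either fragment. The join is lossy.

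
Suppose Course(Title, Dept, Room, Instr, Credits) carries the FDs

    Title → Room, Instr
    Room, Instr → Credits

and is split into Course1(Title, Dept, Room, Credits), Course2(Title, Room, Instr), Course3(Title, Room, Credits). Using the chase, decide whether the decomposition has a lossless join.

Yes

Chase test. Columns are Title, Dept, Room, Instr, Credits; row i has aⱼ where attribute j ∈ Coursei, else bᵢⱼ.
Initial tableau (one row per fragment):
  row 1: a1 a2 a3 b14 a5
  row 2: a1 b22 a3 a4 b25
  row 3: a1 b32 a3 b34 a5
Rows 1 and 2 agree on Title; apply Title→Room, Instr and equate their Room, Instr entries.
Rows 1 and 3 agree on Title; apply Title→Room, Instr and equate their Room, Instr entries.
Rows 1 and 2 agree on Room, Instr; apply Room, Instr→Credits and equate their Credits entries.
Row 1 is now all distinguished symbols — the join is lossless.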